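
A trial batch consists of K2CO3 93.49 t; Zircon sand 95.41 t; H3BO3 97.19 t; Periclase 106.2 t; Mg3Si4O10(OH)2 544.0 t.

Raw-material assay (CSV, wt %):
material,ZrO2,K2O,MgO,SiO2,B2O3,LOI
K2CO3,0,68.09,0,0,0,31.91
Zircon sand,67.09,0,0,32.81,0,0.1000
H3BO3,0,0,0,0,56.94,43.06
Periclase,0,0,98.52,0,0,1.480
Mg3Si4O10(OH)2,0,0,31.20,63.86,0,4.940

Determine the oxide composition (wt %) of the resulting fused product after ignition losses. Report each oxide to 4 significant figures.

Glass mass = 836.1 t (batch 936.3 − LOI 100.2).
Composition: ZrO2 7.656%, K2O 7.614%, MgO 32.82%, SiO2 45.30%, B2O3 6.619%

The working math keeps exact precision from first step to last; the intermediate values are printed rounded off to 4 significant digits within the worked lines — each reported number carries a single rounding — the derived quantities are recomputed at exact precision (the totals, five oxide percentages, ignition loss, yield, net glass mass) using the weight values for 836.1 t of glass as they appear in the problem or the answer.
Delivered oxide masses:
  ZrO2: 95.41·0.6709 = 64.01 t
  K2O: 93.49·0.6809 = 63.66 t
  MgO: 106.2·0.9852 + 544.0·0.3120 = 274.4 t
  SiO2: 95.41·0.3281 + 544.0·0.6386 = 378.7 t
  B2O3: 97.19·0.5694 = 55.34 t
LOI: 93.49·0.3191 + 95.41·0.001000 + 97.19·0.4306 + 106.2·0.01480 + 544.0·0.04940 = 100.2 t
Glass = total batch minus LOI = 936.3 − 100.2 = 836.1 t (equal to the oxide-mass sum)
wt % = oxide mass / glass mass × 100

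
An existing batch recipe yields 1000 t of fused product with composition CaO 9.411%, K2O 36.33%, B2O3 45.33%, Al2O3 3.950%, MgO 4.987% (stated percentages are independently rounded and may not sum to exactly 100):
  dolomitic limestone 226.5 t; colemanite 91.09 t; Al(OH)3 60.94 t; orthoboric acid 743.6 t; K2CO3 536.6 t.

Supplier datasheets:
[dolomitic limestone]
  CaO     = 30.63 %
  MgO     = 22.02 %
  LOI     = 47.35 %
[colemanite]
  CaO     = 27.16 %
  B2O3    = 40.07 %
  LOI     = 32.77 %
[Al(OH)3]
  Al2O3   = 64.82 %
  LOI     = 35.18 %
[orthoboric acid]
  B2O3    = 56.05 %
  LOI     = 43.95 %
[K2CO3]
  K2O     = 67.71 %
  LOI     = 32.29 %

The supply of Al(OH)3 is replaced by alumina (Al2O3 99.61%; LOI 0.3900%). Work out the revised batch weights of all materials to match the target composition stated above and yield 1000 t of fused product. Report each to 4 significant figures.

In-progress results are shown rounded to 4 significant figures; the whole derivation holds full float precision in every operation — a single rounding produces each reported value — the derived quantities are computed from the weighed amounts for 1000 t of glass in full precision (the yield, LOI, totals, the five compositions, glass mass) as quoted within problem or answer.
Oxide mass targets, per 1000 t fused product:
  CaO: 9.411% × 1000 = 94.11 t
  K2O: 36.33% × 1000 = 363.3 t
  B2O3: 45.33% × 1000 = 453.3 t
  Al2O3: 3.950% × 1000 = 39.50 t
  MgO: 4.987% × 1000 = 49.87 t
Checking each oxide sum using the reported weights, under the basis named above (delivered sums recover each target modulo rounding of the values):
  CaO: 226.5·0.3063 + 91.09·0.2716 = 94.12 t (target 94.11 t)
  K2O: 536.6·0.6771 = 363.3 t (target 363.3 t)
  B2O3: 91.09·0.4007 + 743.6·0.5605 = 453.3 t (target 453.3 t)
  Al2O3: 39.65·0.9961 = 39.50 t (target 39.50 t)
  MgO: 226.5·0.2202 = 49.88 t (target 49.87 t)
Glass-mass sanity pass: whole batch net of LOI = 1000 t (targets for the oxides total 1000 t; basis as stated: 1000 t — deltas are rounding alone).
Total batch = Σ batch = 1637 t; the LOI term Σ batch·LOI equals 637.3 t; yield: glass divided by total = 61.08%.

Revised batch per 1000 t fused product:
  dolomitic limestone: 226.5 t
  colemanite: 91.09 t
  alumina: 39.65 t
  orthoboric acid: 743.6 t
  K2CO3: 536.6 t
Total batch = 1637 t; LOI loss = 637.3 t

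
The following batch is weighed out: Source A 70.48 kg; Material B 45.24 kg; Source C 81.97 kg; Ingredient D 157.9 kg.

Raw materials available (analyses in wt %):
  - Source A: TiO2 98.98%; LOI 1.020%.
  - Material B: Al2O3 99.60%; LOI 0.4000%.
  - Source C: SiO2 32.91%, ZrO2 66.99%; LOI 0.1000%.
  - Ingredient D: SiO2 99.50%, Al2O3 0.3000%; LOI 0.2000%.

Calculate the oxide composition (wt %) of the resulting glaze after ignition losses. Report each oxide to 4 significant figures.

Glass mass = 354.3 kg (batch 355.6 − LOI 1.298).
Composition: TiO2 19.69%, SiO2 51.96%, Al2O3 12.85%, ZrO2 15.50%

Mid-chain values are displayed with 4-significant-figure rounding in the working. Full precision is held in all steps. Every reported result takes exactly one rounding; derived quantities, which include yield, ignition loss, the totals, glass mass, the four compositions, are computed at full precision, as quoted within either problem or answer, starting from the weights at 354.3 kg of glass.
Delivered oxide masses:
  TiO2: 70.48·0.9898 = 69.76 kg
  SiO2: 81.97·0.3291 + 157.9·0.9950 = 184.1 kg
  Al2O3: 45.24·0.9960 + 157.9·0.003000 = 45.53 kg
  ZrO2: 81.97·0.6699 = 54.91 kg
LOI: 70.48·0.01020 + 45.24·0.004000 + 81.97·0.001000 + 157.9·0.002000 = 1.298 kg
Glass = total batch minus LOI = 355.6 − 1.298 = 354.3 kg (the oxide masses sum to this)
wt % = 100 × oxide mass / glass mass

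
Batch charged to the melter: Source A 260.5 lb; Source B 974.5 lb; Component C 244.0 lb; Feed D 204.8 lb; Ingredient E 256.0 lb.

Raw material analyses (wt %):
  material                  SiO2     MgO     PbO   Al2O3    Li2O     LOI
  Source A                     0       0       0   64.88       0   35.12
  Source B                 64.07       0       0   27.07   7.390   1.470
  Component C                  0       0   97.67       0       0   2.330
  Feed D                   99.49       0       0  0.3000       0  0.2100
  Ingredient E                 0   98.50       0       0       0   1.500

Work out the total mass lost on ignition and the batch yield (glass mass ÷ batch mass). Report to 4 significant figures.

LOI loss = 115.8 lb; glass = 1824 lb; yield = 94.03%

Every computation holds full float precision in all steps. In-progress results are printed with 4-significant-digit rounding across the worked steps — a single rounding finalizes every reported value. Derived quantities, which include the five compositions, glass mass, ignition loss, totals, yield, are recomputed in exact precision, as they appear in the problem or answer text, using the weight values per 1824 lb of glass.
Per-material ignition loss:
  Source A: 260.5 × 0.3512 = 91.49 lb
  Source B: 974.5 × 0.01470 = 14.33 lb
  Component C: 244.0 × 0.02330 = 5.685 lb
  Feed D: 204.8 × 0.002100 = 0.4301 lb
  Ingredient E: 256.0 × 0.01500 = 3.840 lb
Total LOI = 115.8 lb
Glass = batch − LOI = 1940 − 115.8 = 1824 lb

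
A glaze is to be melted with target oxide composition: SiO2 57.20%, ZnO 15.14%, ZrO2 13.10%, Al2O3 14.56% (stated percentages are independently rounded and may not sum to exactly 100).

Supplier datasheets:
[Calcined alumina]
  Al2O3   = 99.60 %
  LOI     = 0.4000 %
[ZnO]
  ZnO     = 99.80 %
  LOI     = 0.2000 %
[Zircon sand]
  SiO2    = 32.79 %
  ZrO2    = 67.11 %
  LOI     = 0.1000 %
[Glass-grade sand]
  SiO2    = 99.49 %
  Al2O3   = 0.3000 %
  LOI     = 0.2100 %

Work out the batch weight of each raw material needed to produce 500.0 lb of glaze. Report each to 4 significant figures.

Batch per 500.0 lb glaze:
  Calcined alumina: 72.32 lb
  ZnO: 75.85 lb
  Zircon sand: 97.60 lb
  Glass-grade sand: 255.3 lb
Total batch = 501.1 lb; LOI loss = 1.075 lb; yield = 99.79%

Full float precision is maintained throughout. In-progress results are displayed rounded to four significant figures between the steps; each reported figure is rounded a single time; derived quantities (the yield, ignition loss, four oxide percentages, totals, net glass mass) are rebuilt at full float precision from the weighed amounts per 500.0 lb of glass as quoted within either problem or answer.
Oxide-by-oxide targets in 500.0 lb glaze:
  SiO2: 57.20% × 500.0 = 286.0 lb
  ZnO: 15.14% × 500.0 = 75.70 lb
  ZrO2: 13.10% × 500.0 = 65.50 lb
  Al2O3: 14.56% × 500.0 = 72.80 lb
Sums-versus-targets review using the reported weights, under the basis named above (summed amounts equal target values within answer rounding):
  SiO2: 97.60·0.3279 + 255.3·0.9949 = 286.0 lb (target 286.0 lb)
  ZnO: 75.85·0.9980 = 75.70 lb (target 75.70 lb)
  ZrO2: 97.60·0.6711 = 65.50 lb (target 65.50 lb)
  Al2O3: 72.32·0.9960 + 255.3·0.003000 = 72.80 lb (target 72.80 lb)
Glass-mass bookkeeping: net batch after ignition = 500.0 lb (summing oxide targets gives 500.0 lb; basis as stated: 500.0 lb — deltas are rounding alone).
Whole-batch sum: Σ batch = 501.1 lb; ignition loss, Σ(batch × LOI) = 1.075 lb; as yield: glass ÷ batch → 99.79%.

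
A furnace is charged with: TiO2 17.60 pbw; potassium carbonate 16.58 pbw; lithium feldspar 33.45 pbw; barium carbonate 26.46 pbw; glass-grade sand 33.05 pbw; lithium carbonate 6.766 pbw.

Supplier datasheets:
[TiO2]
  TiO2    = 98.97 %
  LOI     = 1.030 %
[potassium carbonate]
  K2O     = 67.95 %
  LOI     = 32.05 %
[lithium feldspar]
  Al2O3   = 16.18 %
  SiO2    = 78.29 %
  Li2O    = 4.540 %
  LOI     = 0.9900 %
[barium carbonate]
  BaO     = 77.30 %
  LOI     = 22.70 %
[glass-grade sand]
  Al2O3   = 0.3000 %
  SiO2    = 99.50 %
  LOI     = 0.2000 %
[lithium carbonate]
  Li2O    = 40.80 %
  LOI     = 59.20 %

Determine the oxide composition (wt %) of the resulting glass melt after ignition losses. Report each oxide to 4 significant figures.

Glass mass = 118.0 pbw (batch 133.9 − LOI 15.90).
Composition: Al2O3 4.671%, SiO2 50.06%, TiO2 14.76%, Li2O 3.626%, K2O 9.547%, BaO 17.33%

Rounding to four significant figures extends to every in-between result as shown; all internal work maintains exact precision end to end. Every reported result is rounded once only — all derived quantities, which include ignition loss, glass mass, the six compositions, totals, yield, are recomputed at full precision, as set out in the problem or answer text, starting from the weights at 118.0 pbw of glass.
Per-oxide mass from batch:
  Al2O3: 33.45·0.1618 + 33.05·0.003000 = 5.511 pbw
  SiO2: 33.45·0.7829 + 33.05·0.9950 = 59.07 pbw
  TiO2: 17.60·0.9897 = 17.42 pbw
  Li2O: 33.45·0.04540 + 6.766·0.4080 = 4.279 pbw
  K2O: 16.58·0.6795 = 11.27 pbw
  BaO: 26.46·0.7730 = 20.45 pbw
LOI: 17.60·0.01030 + 16.58·0.3205 + 33.45·0.009900 + 26.46·0.2270 + 33.05·0.002000 + 6.766·0.5920 = 15.90 pbw
Net of LOI, the glass mass = 133.9 − 15.90 = 118.0 pbw (matching Σ of the oxides)
each wt % is 100 × oxide ÷ glass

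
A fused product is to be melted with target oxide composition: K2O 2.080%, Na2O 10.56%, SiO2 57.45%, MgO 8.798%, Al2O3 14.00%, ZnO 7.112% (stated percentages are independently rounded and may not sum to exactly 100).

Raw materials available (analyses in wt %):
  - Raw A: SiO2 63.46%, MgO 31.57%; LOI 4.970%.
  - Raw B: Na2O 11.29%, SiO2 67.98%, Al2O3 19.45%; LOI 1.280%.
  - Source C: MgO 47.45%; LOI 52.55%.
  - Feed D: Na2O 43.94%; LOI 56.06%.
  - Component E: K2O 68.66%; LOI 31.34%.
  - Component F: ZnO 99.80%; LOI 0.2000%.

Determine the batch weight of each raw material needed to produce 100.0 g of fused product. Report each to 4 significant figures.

Each numeric step holds full float precision through every step — values along the way appear, rounded to four significant figures, when written out — a single rounding finalizes every reported result; the derived quantities (the six compositions, totals, net glass mass, LOI, yield) are carried from the weighed amounts on 100.0 g of glass in exact precision, as written in the question or the answer.
Oxide-by-oxide targets in 100.0 g fused product:
  K2O: 2.080% × 100.0 = 2.080 g
  Na2O: 10.56% × 100.0 = 10.56 g
  SiO2: 57.45% × 100.0 = 57.45 g
  MgO: 8.798% × 100.0 = 8.798 g
  Al2O3: 14.00% × 100.0 = 14.00 g
  ZnO: 7.112% × 100.0 = 7.112 g
Mass-balance tally per oxide working from each reported weight, against the basis in use (sums match the target masses up to rounding of the answer):
  K2O: 3.029·0.6866 = 2.080 g (target 2.080 g)
  Na2O: 71.98·0.1129 + 5.538·0.4394 = 10.56 g (target 10.56 g)
  SiO2: 13.42·0.6346 + 71.98·0.6798 = 57.45 g (target 57.45 g)
  MgO: 13.42·0.3157 + 9.611·0.4745 = 8.797 g (target 8.798 g)
  Al2O3: 71.98·0.1945 = 14.00 g (target 14.00 g)
  ZnO: 7.126·0.9980 = 7.112 g (target 7.112 g)
Auditing the glass mass value: total batch − LOI = 100.0 g (targets for the oxides total 100.0 g; basis as stated: 100.0 g — differing by rounding only).
Summing the batch: Σ batch = 110.7 g; loss to ignition Σ batch·LOI = 10.71 g; as yield: glass ÷ batch → 90.33%.

Batch per 100.0 g fused product:
  Raw A: 13.42 g
  Raw B: 71.98 g
  Source C: 9.611 g
  Feed D: 5.538 g
  Component E: 3.029 g
  Component F: 7.126 g
Total batch = 110.7 g; LOI loss = 10.71 g; yield = 90.33%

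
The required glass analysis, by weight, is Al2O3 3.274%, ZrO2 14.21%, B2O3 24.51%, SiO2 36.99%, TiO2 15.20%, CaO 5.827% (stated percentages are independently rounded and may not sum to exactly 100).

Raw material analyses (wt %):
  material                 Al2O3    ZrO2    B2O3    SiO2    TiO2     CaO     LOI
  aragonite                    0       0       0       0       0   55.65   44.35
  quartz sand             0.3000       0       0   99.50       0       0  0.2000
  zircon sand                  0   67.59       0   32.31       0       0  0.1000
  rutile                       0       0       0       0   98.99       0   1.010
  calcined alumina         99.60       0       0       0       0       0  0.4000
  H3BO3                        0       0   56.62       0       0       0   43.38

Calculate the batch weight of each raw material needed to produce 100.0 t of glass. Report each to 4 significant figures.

Exact precision is maintained throughout. Values along the way are printed rounded off to 4 significant figures when written out. Each reported number sees exactly one rounding; all derived quantities are rebuilt from the batch weights per 100.0 t of glass at full float precision (glass mass, six oxide percentages, the yield, totals, ignition loss), precisely as stated by the problem or answer text.
Per-oxide target masses for 100.0 t glass:
  Al2O3: 3.274% × 100.0 = 3.274 t
  ZrO2: 14.21% × 100.0 = 14.21 t
  B2O3: 24.51% × 100.0 = 24.51 t
  SiO2: 36.99% × 100.0 = 36.99 t
  TiO2: 15.20% × 100.0 = 15.20 t
  CaO: 5.827% × 100.0 = 5.827 t
Balance tally, oxide-wise, on the weights just shown, on the stated basis (target by target, the sums agree up to rounding of the answer):
  Al2O3: 30.35·0.003000 + 3.196·0.9960 = 3.274 t (target 3.274 t)
  ZrO2: 21.02·0.6759 = 14.21 t (target 14.21 t)
  B2O3: 43.29·0.5662 = 24.51 t (target 24.51 t)
  SiO2: 30.35·0.9950 + 21.02·0.3231 = 36.99 t (target 36.99 t)
  TiO2: 15.36·0.9899 = 15.20 t (target 15.20 t)
  CaO: 10.47·0.5565 = 5.827 t (target 5.827 t)
Glass-mass bookkeeping: whole batch net of LOI = 100.0 t (the Σ of target masses is 100.0 t; the stated basis being 100.0 t — any gap is answer rounding).
Total batch = Σ batch = 123.7 t; loss to ignition Σ batch·LOI = 23.67 t; yield = glass ÷ total batch = 80.86%.

Batch per 100.0 t glass:
  aragonite: 10.47 t
  quartz sand: 30.35 t
  zircon sand: 21.02 t
  rutile: 15.36 t
  calcined alumina: 3.196 t
  H3BO3: 43.29 t
Total batch = 123.7 t; LOI loss = 23.67 t; yield = 80.86%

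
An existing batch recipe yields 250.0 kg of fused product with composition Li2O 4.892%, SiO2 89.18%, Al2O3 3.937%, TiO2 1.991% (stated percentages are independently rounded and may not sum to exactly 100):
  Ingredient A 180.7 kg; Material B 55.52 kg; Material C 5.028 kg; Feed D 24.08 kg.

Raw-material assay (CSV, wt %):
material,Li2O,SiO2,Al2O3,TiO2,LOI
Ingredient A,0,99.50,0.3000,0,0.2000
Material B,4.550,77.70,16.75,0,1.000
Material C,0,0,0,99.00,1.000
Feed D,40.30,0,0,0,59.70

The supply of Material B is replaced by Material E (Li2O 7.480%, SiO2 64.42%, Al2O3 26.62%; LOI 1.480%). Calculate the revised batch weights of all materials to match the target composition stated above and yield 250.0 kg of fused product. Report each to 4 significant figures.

Revised batch per 250.0 kg fused product:
  Ingredient A: 201.6 kg
  Material E: 34.70 kg
  Material C: 5.028 kg
  Feed D: 23.91 kg
Total batch = 265.2 kg; LOI loss = 15.24 kg

Mid-chain values are printed with 4-significant-figure rounding across the worked steps — full precision is carried at every stage — every reported value is rounded only once; the derived quantities (LOI, yield, totals, the four compositions, glass mass) are carried from the weighed amounts on 250.0 kg of glass in full precision, precisely as stated by either problem or answer.
Oxide mass targets, per 250.0 kg fused product:
  Li2O: 4.892% × 250.0 = 12.23 kg
  SiO2: 89.18% × 250.0 = 223.0 kg
  Al2O3: 3.937% × 250.0 = 9.842 kg
  TiO2: 1.991% × 250.0 = 4.978 kg
Per-oxide balance check given the weights on record, versus the basis set out (each sum matches its target mass inside rounding margins):
  Li2O: 34.70·0.07480 + 23.91·0.4030 = 12.23 kg (target 12.23 kg)
  SiO2: 201.6·0.9950 + 34.70·0.6442 = 222.9 kg (target 223.0 kg)
  Al2O3: 201.6·0.003000 + 34.70·0.2662 = 9.842 kg (target 9.842 kg)
  TiO2: 5.028·0.9900 = 4.978 kg (target 4.978 kg)
Glass mass check: total charge less LOI = 250.0 kg (targets for the oxides total 250.0 kg; versus the stated basis of 250.0 kg — any gap is answer rounding).
Batch total: Σ batch = 265.2 kg; the LOI term Σ batch·LOI equals 15.24 kg; yield = glass ÷ total batch = 94.25%.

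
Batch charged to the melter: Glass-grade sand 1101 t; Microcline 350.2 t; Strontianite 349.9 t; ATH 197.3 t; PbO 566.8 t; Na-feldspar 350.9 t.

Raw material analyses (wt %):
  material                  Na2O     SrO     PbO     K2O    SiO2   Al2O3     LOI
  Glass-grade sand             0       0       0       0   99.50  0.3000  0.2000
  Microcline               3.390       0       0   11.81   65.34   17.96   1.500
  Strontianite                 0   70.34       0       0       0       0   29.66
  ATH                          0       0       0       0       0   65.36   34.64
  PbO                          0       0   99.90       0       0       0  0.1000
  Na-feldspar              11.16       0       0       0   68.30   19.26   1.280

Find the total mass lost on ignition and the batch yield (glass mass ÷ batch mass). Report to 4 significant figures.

LOI loss = 184.6 t; glass = 2731 t; yield = 93.67%

All internal work carries full float precision throughout. In-progress results appear (rounded to four significant figures) within the worked lines. Exactly one rounding goes into every reported figure — the derived quantities are carried using the weight values for 2731 t of glass at full precision (yield, LOI, totals, six oxide percentages, glass mass) as written in the problem or the answer.
Loss on ignition, line by line:
  Glass-grade sand: 1101 × 0.002000 = 2.202 t
  Microcline: 350.2 × 0.01500 = 5.253 t
  Strontianite: 349.9 × 0.2966 = 103.8 t
  ATH: 197.3 × 0.3464 = 68.34 t
  PbO: 566.8 × 0.001000 = 0.5668 t
  Na-feldspar: 350.9 × 0.01280 = 4.492 t
Total LOI = 184.6 t
Glass = batch − LOI = 2916 − 184.6 = 2731 t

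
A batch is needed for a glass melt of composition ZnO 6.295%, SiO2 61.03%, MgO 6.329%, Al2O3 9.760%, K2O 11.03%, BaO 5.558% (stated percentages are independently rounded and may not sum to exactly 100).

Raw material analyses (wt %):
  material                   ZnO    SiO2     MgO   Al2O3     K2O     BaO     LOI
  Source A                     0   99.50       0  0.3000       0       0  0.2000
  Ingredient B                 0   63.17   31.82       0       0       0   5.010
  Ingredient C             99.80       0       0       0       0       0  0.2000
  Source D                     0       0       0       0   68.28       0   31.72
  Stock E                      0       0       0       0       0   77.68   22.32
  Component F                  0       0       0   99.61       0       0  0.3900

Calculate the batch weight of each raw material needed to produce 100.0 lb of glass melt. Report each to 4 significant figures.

Batch per 100.0 lb glass melt:
  Source A: 48.71 lb
  Ingredient B: 19.89 lb
  Ingredient C: 6.308 lb
  Source D: 16.15 lb
  Stock E: 7.155 lb
  Component F: 9.652 lb
Total batch = 107.9 lb; LOI loss = 7.864 lb; yield = 92.71%

In-progress results appear rounded to four significant digits; the working math runs at full float precision end to end; exactly one rounding lands on every reported value — the derived quantities (yield, six oxide percentages, totals, net glass mass, LOI) are recomputed in full precision from the weighed amounts for 100.0 lb of glass as set out in problem or answer.
Target masses of each oxide per 100.0 lb glass melt:
  ZnO: 6.295% × 100.0 = 6.295 lb
  SiO2: 61.03% × 100.0 = 61.03 lb
  MgO: 6.329% × 100.0 = 6.329 lb
  Al2O3: 9.760% × 100.0 = 9.760 lb
  K2O: 11.03% × 100.0 = 11.03 lb
  BaO: 5.558% × 100.0 = 5.558 lb
A balance pass over the oxides, from the weights as reported, on the stated basis (target by target, the sums agree exact up to rounding of places):
  ZnO: 6.308·0.9980 = 6.295 lb (target 6.295 lb)
  SiO2: 48.71·0.9950 + 19.89·0.6317 = 61.03 lb (target 61.03 lb)
  MgO: 19.89·0.3182 = 6.329 lb (target 6.329 lb)
  Al2O3: 48.71·0.003000 + 9.652·0.9961 = 9.760 lb (target 9.760 lb)
  K2O: 16.15·0.6828 = 11.03 lb (target 11.03 lb)
  BaO: 7.155·0.7768 = 5.558 lb (target 5.558 lb)
The glass-mass cross-check: batch Σ − ignition loss = 100.0 lb (per-oxide target masses sum to 100.0 lb; with the basis standing at 100.0 lb — any gap is answer rounding).
Whole-batch sum: Σ batch = 107.9 lb; the LOI term Σ batch·LOI equals 7.864 lb; as yield: glass ÷ batch → 92.71%.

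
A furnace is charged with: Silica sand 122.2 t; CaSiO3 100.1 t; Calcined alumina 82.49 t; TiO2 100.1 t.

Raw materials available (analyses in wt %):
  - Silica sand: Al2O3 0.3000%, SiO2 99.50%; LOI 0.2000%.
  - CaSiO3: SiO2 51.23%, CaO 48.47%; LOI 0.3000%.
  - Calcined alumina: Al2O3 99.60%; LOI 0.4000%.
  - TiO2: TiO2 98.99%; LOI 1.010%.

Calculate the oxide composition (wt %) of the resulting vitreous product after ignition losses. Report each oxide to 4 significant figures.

The working math carries full precision in all steps; working values appear (rounded to 4 significant figures) at each printed step; exactly one rounding lands on every reported figure; the derived quantities are computed using the weight values at 403.0 t of glass in full precision (four oxide percentages, glass mass, totals, the yield, ignition loss) exactly as printed in the problem or the answer.
What the batch supplies per oxide:
  TiO2: 100.1·0.9899 = 99.09 t
  Al2O3: 122.2·0.003000 + 82.49·0.9960 = 82.53 t
  SiO2: 122.2·0.9950 + 100.1·0.5123 = 172.9 t
  CaO: 100.1·0.4847 = 48.52 t
LOI: 122.2·0.002000 + 100.1·0.003000 + 82.49·0.004000 + 100.1·0.01010 = 1.886 t
batch − LOI leaves glass = 404.9 − 1.886 = 403.0 t (matching Σ of the oxides)
each oxide over glass, ×100, is wt %

Glass mass = 403.0 t (batch 404.9 − LOI 1.886).
Composition: TiO2 24.59%, Al2O3 20.48%, SiO2 42.90%, CaO 12.04%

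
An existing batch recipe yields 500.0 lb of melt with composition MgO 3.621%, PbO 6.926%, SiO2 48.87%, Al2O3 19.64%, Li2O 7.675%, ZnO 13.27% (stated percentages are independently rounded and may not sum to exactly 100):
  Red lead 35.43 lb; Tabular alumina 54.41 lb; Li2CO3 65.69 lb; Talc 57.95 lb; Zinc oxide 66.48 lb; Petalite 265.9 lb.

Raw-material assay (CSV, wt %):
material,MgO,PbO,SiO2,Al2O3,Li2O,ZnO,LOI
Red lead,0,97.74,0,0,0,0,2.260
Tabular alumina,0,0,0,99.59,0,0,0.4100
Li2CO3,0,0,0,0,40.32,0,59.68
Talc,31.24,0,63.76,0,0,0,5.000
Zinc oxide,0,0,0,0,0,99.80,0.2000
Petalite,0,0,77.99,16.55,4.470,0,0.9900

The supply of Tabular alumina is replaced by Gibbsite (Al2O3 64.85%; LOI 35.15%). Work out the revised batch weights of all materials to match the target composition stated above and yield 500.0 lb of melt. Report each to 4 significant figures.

Working values are displayed with 4-significant-digit rounding alongside each step. All internal work runs at full float precision through every step — a single rounding produces each reported number — the derived quantities (net glass mass, LOI, the yield, the six compositions, totals) are re-derived from the weighed amounts for 500.0 lb of glass at exact precision precisely as stated by question or answer.
Per-oxide target masses for 500.0 lb melt:
  MgO: 3.621% × 500.0 = 18.10 lb
  PbO: 6.926% × 500.0 = 34.63 lb
  SiO2: 48.87% × 500.0 = 244.4 lb
  Al2O3: 19.64% × 500.0 = 98.20 lb
  Li2O: 7.675% × 500.0 = 38.38 lb
  ZnO: 13.27% × 500.0 = 66.35 lb
Checking each oxide sum from the weights as reported, for the quoted basis mass (target by target, the sums agree given rounding of the digits):
  MgO: 57.95·0.3124 = 18.10 lb (target 18.10 lb)
  PbO: 35.43·0.9774 = 34.63 lb (target 34.63 lb)
  SiO2: 57.95·0.6376 + 265.9·0.7799 = 244.3 lb (target 244.4 lb)
  Al2O3: 83.56·0.6485 + 265.9·0.1655 = 98.20 lb (target 98.20 lb)
  Li2O: 65.69·0.4032 + 265.9·0.04470 = 38.37 lb (target 38.38 lb)
  ZnO: 66.48·0.9980 = 66.35 lb (target 66.35 lb)
Glass mass check: batch total minus LOI = 500.0 lb (summing oxide targets gives 500.0 lb; with the basis standing at 500.0 lb — a pure rounding effect).
Whole-batch sum: Σ batch = 575.0 lb; LOI loss = Σ batch·LOI = 75.04 lb; as yield: glass ÷ batch → 86.95%.

Revised batch per 500.0 lb melt:
  Red lead: 35.43 lb
  Gibbsite: 83.56 lb
  Li2CO3: 65.69 lb
  Talc: 57.95 lb
  Zinc oxide: 66.48 lb
  Petalite: 265.9 lb
Total batch = 575.0 lb; LOI loss = 75.04 lb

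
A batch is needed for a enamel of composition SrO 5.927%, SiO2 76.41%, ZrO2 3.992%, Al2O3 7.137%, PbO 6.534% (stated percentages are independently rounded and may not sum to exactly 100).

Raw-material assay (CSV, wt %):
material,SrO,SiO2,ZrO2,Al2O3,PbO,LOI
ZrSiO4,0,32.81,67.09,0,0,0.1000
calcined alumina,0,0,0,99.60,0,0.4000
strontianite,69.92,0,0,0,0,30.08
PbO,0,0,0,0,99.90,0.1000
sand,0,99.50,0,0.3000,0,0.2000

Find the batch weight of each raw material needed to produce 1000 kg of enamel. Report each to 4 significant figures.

In-progress results appear rounded to 4 significant digits as written. Exact precision is maintained from first step to last. Each reported result includes exactly one rounding. All derived quantities, including LOI, yield, glass mass, the five compositions, the totals, are re-derived from the batch weights at 1000 kg of glass at full float precision as written in the problem or the answer.
Target masses of each oxide per 1000 kg enamel:
  SrO: 5.927% × 1000 = 59.27 kg
  SiO2: 76.41% × 1000 = 764.1 kg
  ZrO2: 3.992% × 1000 = 39.92 kg
  Al2O3: 7.137% × 1000 = 71.37 kg
  PbO: 6.534% × 1000 = 65.34 kg
Verifying the oxide balance applying the batch weights above, for the quoted basis mass (each sum matches its target mass once rounding is allowed for):
  SrO: 84.77·0.6992 = 59.27 kg (target 59.27 kg)
  SiO2: 59.50·0.3281 + 748.3·0.9950 = 764.1 kg (target 764.1 kg)
  ZrO2: 59.50·0.6709 = 39.92 kg (target 39.92 kg)
  Al2O3: 69.40·0.9960 + 748.3·0.003000 = 71.37 kg (target 71.37 kg)
  PbO: 65.41·0.9990 = 65.34 kg (target 65.34 kg)
Mass balance on the glass: total batch − LOI = 1000 kg (targets for the oxides total 1000 kg; the stated basis being 1000 kg — any gap is answer rounding).
Total batch = Σ batch = 1027 kg; the LOI term Σ batch·LOI equals 27.40 kg; yield, glass over the total, = 97.33%.

Batch per 1000 kg enamel:
  ZrSiO4: 59.50 kg
  calcined alumina: 69.40 kg
  strontianite: 84.77 kg
  PbO: 65.41 kg
  sand: 748.3 kg
Total batch = 1027 kg; LOI loss = 27.40 kg; yield = 97.33%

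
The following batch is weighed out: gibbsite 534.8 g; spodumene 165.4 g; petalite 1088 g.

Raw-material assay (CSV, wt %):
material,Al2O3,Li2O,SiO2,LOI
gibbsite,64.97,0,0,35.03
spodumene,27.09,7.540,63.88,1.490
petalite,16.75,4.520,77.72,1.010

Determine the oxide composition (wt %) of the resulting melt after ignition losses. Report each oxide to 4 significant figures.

Glass mass = 1587 g (batch 1788 − LOI 200.8).
Composition: Al2O3 36.19%, Li2O 3.884%, SiO2 59.92%

Intermediates are printed, rounded to 4 significant figures, as written — the working math carries full float precision at all times. A single rounding yields each reported figure — all derived quantities are computed using the weight values at 1587 g of glass at full precision (ignition loss, the three compositions, yield, net glass mass, totals), precisely as stated by the problem or answer text.
Oxide-by-oxide delivered mass:
  Al2O3: 534.8·0.6497 + 165.4·0.2709 + 1088·0.1675 = 574.5 g
  Li2O: 165.4·0.07540 + 1088·0.04520 = 61.65 g
  SiO2: 165.4·0.6388 + 1088·0.7772 = 951.3 g
LOI: 534.8·0.3503 + 165.4·0.01490 + 1088·0.01010 = 200.8 g
Glass mass = batch − LOI = 1788 − 200.8 = 1587 g (the oxide masses sum to this)
wt % = oxide mass / glass mass × 100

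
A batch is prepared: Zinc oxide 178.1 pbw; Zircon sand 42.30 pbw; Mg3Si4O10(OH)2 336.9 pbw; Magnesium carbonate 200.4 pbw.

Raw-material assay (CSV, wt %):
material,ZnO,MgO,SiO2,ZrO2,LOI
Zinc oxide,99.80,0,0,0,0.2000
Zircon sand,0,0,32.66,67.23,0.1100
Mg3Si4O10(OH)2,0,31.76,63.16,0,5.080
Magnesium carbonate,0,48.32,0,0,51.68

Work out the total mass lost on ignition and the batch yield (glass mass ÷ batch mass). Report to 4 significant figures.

The working math runs at full precision from first step to last — values along the way are shown rounded to four significant figures as written. Every reported figure takes exactly one rounding. All derived quantities (totals, four oxide percentages, LOI, net glass mass, the yield) are recomputed from the weighed amounts on 636.6 pbw of glass at full precision as written in the question or the answer.
Each material's LOI contribution:
  Zinc oxide: 178.1 × 0.002000 = 0.3562 pbw
  Zircon sand: 42.30 × 0.001100 = 0.04653 pbw
  Mg3Si4O10(OH)2: 336.9 × 0.05080 = 17.11 pbw
  Magnesium carbonate: 200.4 × 0.5168 = 103.6 pbw
Total LOI = 121.1 pbw
Glass = batch − LOI = 757.7 − 121.1 = 636.6 pbw

LOI loss = 121.1 pbw; glass = 636.6 pbw; yield = 84.02%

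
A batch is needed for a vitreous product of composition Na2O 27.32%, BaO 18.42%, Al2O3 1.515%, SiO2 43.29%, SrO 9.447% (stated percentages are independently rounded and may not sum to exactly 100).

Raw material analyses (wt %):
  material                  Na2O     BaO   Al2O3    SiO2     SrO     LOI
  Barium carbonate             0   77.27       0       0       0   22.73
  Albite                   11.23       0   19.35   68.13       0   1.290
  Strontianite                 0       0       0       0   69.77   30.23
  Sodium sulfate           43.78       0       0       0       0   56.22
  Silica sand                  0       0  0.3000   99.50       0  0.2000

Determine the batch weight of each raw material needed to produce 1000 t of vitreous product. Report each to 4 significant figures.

Batch per 1000 t vitreous product:
  Barium carbonate: 238.4 t
  Albite: 72.32 t
  Strontianite: 135.4 t
  Sodium sulfate: 605.5 t
  Silica sand: 385.6 t
Total batch = 1437 t; LOI loss = 437.2 t; yield = 69.58%

All arithmetic runs at exact precision in all steps; mid-chain values are printed (rounded to four significant digits) alongside each step. Every reported result takes just one rounding — derived quantities (five oxide percentages, ignition loss, the yield, totals, glass mass) are recomputed from the batch weights on 1000 t of glass in full float precision exactly as shown in the question or the answer.
Per-oxide target masses for 1000 t vitreous product:
  Na2O: 27.32% × 1000 = 273.2 t
  BaO: 18.42% × 1000 = 184.2 t
  Al2O3: 1.515% × 1000 = 15.15 t
  SiO2: 43.29% × 1000 = 432.9 t
  SrO: 9.447% × 1000 = 94.47 t
Mass-balance tally per oxide with the batch weights as given, relative to the basis at hand (every target is met by its sum modulo rounding of the values):
  Na2O: 72.32·0.1123 + 605.5·0.4378 = 273.2 t (target 273.2 t)
  BaO: 238.4·0.7727 = 184.2 t (target 184.2 t)
  Al2O3: 72.32·0.1935 + 385.6·0.003000 = 15.15 t (target 15.15 t)
  SiO2: 72.32·0.6813 + 385.6·0.9950 = 432.9 t (target 432.9 t)
  SrO: 135.4·0.6977 = 94.47 t (target 94.47 t)
Glass-mass bookkeeping: whole batch net of LOI = 1000 t (oxide target masses add up to 999.9 t; the stated basis being 1000 t — a pure rounding effect).
Whole-batch sum: Σ batch = 1437 t; Σ batch·LOI gives LOI loss = 437.2 t; yield = glass ÷ total batch = 69.58%.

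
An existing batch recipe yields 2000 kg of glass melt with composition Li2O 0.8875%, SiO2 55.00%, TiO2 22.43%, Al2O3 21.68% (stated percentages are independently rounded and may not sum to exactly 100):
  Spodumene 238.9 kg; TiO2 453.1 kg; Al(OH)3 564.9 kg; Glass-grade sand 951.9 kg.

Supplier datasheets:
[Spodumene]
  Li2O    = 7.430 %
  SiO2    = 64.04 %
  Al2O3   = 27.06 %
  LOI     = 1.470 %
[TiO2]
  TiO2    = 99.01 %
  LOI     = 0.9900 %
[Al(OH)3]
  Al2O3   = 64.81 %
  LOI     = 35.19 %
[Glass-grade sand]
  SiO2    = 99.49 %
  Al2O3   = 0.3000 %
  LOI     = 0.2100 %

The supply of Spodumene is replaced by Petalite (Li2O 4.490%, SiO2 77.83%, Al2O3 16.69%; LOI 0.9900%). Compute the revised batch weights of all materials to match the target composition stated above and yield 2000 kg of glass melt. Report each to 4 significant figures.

In-progress results appear rounded to four significant figures — all internal work runs at exact precision through every step; exactly one rounding goes into every reported result — all derived quantities are recomputed in full precision (net glass mass, the totals, the four compositions, the yield, ignition loss) starting from the weights at 2000 kg of glass as quoted within the problem or answer text.
Target masses of each oxide per 2000 kg glass melt:
  Li2O: 0.8875% × 2000 = 17.75 kg
  SiO2: 55.00% × 2000 = 1100 kg
  TiO2: 22.43% × 2000 = 448.6 kg
  Al2O3: 21.68% × 2000 = 433.6 kg
A balance pass over the oxides, per the reported batch figures, under the basis named above (sum by sum, the targets are met up to rounding of the answer):
  Li2O: 395.3·0.04490 = 17.75 kg (target 17.75 kg)
  SiO2: 395.3·0.7783 + 796.4·0.9949 = 1100 kg (target 1100 kg)
  TiO2: 453.1·0.9901 = 448.6 kg (target 448.6 kg)
  Al2O3: 395.3·0.1669 + 563.5·0.6481 + 796.4·0.003000 = 433.6 kg (target 433.6 kg)
Auditing the glass mass value: whole batch net of LOI = 2000 kg (targets for the oxides total 2000 kg; with the basis standing at 2000 kg — deltas are rounding alone).
Total batch = Σ batch = 2208 kg; loss to ignition Σ batch·LOI = 208.4 kg; glass ÷ batch gives a yield of 90.56%.

Revised batch per 2000 kg glass melt:
  Petalite: 395.3 kg
  TiO2: 453.1 kg
  Al(OH)3: 563.5 kg
  Glass-grade sand: 796.4 kg
Total batch = 2208 kg; LOI loss = 208.4 kg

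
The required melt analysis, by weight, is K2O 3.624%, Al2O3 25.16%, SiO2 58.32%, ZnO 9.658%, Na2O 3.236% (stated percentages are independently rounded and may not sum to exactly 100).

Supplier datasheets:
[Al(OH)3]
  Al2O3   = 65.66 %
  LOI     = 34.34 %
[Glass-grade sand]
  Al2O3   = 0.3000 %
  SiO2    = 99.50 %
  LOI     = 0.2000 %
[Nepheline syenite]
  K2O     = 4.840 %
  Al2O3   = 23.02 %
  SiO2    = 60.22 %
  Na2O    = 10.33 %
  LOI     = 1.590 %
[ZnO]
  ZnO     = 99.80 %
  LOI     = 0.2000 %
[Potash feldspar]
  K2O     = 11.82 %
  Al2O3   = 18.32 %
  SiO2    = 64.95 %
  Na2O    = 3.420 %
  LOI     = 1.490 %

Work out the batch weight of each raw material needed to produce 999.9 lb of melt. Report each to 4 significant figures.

Every computation runs at full float precision through every step. Working values are shown, with 4-significant-figure rounding, when written out. Each reported number sees exactly one rounding — all derived quantities (net glass mass, LOI, five oxide percentages, the yield, the totals) are computed at exact precision using the weight values at 999.9 lb of glass, as they appear in question or answer.
Per-oxide target masses for 999.9 lb melt:
  K2O: 3.624% × 999.9 = 36.24 lb
  Al2O3: 25.16% × 999.9 = 251.6 lb
  SiO2: 58.32% × 999.9 = 583.1 lb
  ZnO: 9.658% × 999.9 = 96.57 lb
  Na2O: 3.236% × 999.9 = 32.36 lb
Mass-balance tally per oxide given the weights on record, at the basis given (sums match the target masses within answer rounding):
  K2O: 244.9·0.04840 + 206.3·0.1182 = 36.24 lb (target 36.24 lb)
  Al2O3: 238.3·0.6566 + 303.2·0.003000 + 244.9·0.2302 + 206.3·0.1832 = 251.5 lb (target 251.6 lb)
  SiO2: 303.2·0.9950 + 244.9·0.6022 + 206.3·0.6495 = 583.2 lb (target 583.1 lb)
  ZnO: 96.76·0.9980 = 96.57 lb (target 96.57 lb)
  Na2O: 244.9·0.1033 + 206.3·0.03420 = 32.35 lb (target 32.36 lb)
Mass balance on the glass: total charge less LOI = 999.9 lb (summing oxide targets gives 999.9 lb; against the stated basis, 999.9 lb — gaps are rounding artifacts).
Batch total: Σ batch = 1089 lb; LOI loss = Σ batch·LOI = 89.60 lb; the yield ratio, glass ÷ batch: 91.78%.

Batch per 999.9 lb melt:
  Al(OH)3: 238.3 lb
  Glass-grade sand: 303.2 lb
  Nepheline syenite: 244.9 lb
  ZnO: 96.76 lb
  Potash feldspar: 206.3 lb
Total batch = 1089 lb; LOI loss = 89.60 lb; yield = 91.78%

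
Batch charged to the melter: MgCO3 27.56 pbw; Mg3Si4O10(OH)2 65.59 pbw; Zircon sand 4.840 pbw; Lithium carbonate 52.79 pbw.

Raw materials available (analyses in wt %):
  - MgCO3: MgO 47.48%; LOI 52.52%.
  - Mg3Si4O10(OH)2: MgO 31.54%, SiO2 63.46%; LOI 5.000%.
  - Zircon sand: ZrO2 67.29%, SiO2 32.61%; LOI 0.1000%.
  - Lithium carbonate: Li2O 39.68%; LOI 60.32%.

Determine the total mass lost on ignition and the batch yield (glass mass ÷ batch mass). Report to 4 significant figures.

Exact precision is kept at each step; intermediates are rounded to four significant digits when displayed; every reported value sees exactly one rounding. All derived quantities, including LOI, yield, totals, net glass mass, the four compositions, are recomputed from the batch weights for 101.2 pbw of glass in exact precision, precisely as stated by question or answer.
LOI of each material in turn:
  MgCO3: 27.56 × 0.5252 = 14.47 pbw
  Mg3Si4O10(OH)2: 65.59 × 0.05000 = 3.280 pbw
  Zircon sand: 4.840 × 0.001000 = 0.004840 pbw
  Lithium carbonate: 52.79 × 0.6032 = 31.84 pbw
Total LOI = 49.60 pbw
Glass = batch − LOI = 150.8 − 49.60 = 101.2 pbw

LOI loss = 49.60 pbw; glass = 101.2 pbw; yield = 67.10%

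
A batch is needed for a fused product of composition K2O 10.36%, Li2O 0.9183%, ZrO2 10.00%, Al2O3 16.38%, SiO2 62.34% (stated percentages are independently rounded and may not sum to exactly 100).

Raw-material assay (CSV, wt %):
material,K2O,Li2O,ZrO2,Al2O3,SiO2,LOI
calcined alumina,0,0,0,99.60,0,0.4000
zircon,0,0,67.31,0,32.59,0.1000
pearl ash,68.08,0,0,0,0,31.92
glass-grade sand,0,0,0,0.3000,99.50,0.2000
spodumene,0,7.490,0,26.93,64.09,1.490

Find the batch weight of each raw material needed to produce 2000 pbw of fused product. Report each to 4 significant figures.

Mid-chain values are shown, rounded to 4 significant figures, as written — each numeric step maintains full precision at all times — exactly one rounding goes into each reported figure. All derived quantities, including totals, the five compositions, yield, glass mass, LOI, are rebuilt using the weight values per 2000 pbw of glass at exact precision precisely as stated by question or answer.
Oxide-by-oxide targets in 2000 pbw fused product:
  K2O: 10.36% × 2000 = 207.2 pbw
  Li2O: 0.9183% × 2000 = 18.37 pbw
  ZrO2: 10.00% × 2000 = 200.0 pbw
  Al2O3: 16.38% × 2000 = 327.6 pbw
  SiO2: 62.34% × 2000 = 1247 pbw
Verifying the oxide balance applying the batch weights above, versus the basis set out (each sum matches its target mass inside rounding margins):
  K2O: 304.3·0.6808 = 207.2 pbw (target 207.2 pbw)
  Li2O: 245.2·0.07490 = 18.37 pbw (target 18.37 pbw)
  ZrO2: 297.1·0.6731 = 200.0 pbw (target 200.0 pbw)
  Al2O3: 259.6·0.9960 + 997.8·0.003000 + 245.2·0.2693 = 327.6 pbw (target 327.6 pbw)
  SiO2: 297.1·0.3259 + 997.8·0.9950 + 245.2·0.6409 = 1247 pbw (target 1247 pbw)
Mass balance on the glass: the batch minus its LOI: 2000 pbw (per-oxide target masses sum to 2000 pbw; basis as stated: 2000 pbw — gaps are rounding artifacts).
Total batch = Σ batch = 2104 pbw; LOI loss = Σ batch·LOI = 104.1 pbw; glass ÷ batch gives a yield of 95.05%.

Batch per 2000 pbw fused product:
  calcined alumina: 259.6 pbw
  zircon: 297.1 pbw
  pearl ash: 304.3 pbw
  glass-grade sand: 997.8 pbw
  spodumene: 245.2 pbw
Total batch = 2104 pbw; LOI loss = 104.1 pbw; yield = 95.05%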